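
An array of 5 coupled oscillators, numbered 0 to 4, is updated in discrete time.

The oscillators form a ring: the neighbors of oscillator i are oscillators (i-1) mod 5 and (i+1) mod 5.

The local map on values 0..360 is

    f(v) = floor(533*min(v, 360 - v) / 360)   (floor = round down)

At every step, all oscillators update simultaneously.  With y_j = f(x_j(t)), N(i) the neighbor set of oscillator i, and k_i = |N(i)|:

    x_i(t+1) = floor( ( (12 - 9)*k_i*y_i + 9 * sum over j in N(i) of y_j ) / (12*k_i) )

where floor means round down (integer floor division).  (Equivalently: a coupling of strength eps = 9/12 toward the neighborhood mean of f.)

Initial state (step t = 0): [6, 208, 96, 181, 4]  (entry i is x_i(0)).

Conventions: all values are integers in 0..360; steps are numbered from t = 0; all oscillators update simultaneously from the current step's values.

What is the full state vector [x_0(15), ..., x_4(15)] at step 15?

Simulating step by step:
t=0: [6, 208, 96, 181, 4]
t=1: [88, 112, 219, 121, 103]
t=2: [151, 168, 181, 179, 153]
t=3: [233, 245, 258, 250, 239]
t=4: [177, 169, 162, 164, 176]
t=5: [256, 250, 244, 247, 254]
t=6: [157, 162, 166, 164, 159]
t=7: [235, 238, 241, 240, 236]
t=8: [182, 180, 177, 178, 181]
t=9: [264, 263, 263, 263, 263]
t=10: [142, 142, 143, 143, 142]
t=11: [210, 210, 210, 210, 210]
t=12: [222, 222, 222, 222, 222]
t=13: [204, 204, 204, 204, 204]
t=14: [230, 230, 230, 230, 230]
t=15: [192, 192, 192, 192, 192]

Answer: [192, 192, 192, 192, 192]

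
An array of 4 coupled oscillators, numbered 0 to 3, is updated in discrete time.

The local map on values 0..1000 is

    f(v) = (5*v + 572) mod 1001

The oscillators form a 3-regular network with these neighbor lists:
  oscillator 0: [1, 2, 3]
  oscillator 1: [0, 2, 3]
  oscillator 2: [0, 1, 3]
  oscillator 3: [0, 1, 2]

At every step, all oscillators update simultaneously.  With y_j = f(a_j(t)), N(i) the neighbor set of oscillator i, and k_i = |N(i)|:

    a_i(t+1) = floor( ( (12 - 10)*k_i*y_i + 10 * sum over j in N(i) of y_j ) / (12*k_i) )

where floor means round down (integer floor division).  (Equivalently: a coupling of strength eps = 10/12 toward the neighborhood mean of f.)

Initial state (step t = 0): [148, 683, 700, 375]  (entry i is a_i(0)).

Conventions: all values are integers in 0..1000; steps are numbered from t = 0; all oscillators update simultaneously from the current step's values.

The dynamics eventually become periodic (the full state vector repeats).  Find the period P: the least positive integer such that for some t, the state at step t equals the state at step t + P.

Simulating step by step:
t=0: [148, 683, 700, 375]
t=1: [467, 392, 494, 452]
t=2: [539, 581, 635, 547]
t=3: [466, 443, 413, 462]
t=4: [788, 801, 818, 791]
t=5: [571, 564, 555, 570]
t=6: [390, 394, 399, 391]
t=7: [539, 537, 534, 538]
t=8: [252, 254, 255, 253]
t=9: [839, 838, 837, 838]
t=10: [757, 758, 758, 758]
t=11: [357, 356, 356, 356]
t=12: [350, 351, 351, 351]
t=13: [324, 323, 323, 323]
t=14: [185, 186, 186, 186]
t=15: [500, 499, 499, 499]
t=16: [64, 65, 65, 65]
t=17: [896, 895, 895, 895]
t=18: [42, 43, 43, 43]
t=19: [786, 785, 785, 785]
t=20: [493, 494, 494, 494]
t=21: [38, 37, 37, 37]
t=22: [757, 758, 758, 758]

Answer: 12
Key observation: The state at step 10, [757, 758, 758, 758], reappears at step 22 — and no state repeats earlier — so the cycle the system enters has period 12.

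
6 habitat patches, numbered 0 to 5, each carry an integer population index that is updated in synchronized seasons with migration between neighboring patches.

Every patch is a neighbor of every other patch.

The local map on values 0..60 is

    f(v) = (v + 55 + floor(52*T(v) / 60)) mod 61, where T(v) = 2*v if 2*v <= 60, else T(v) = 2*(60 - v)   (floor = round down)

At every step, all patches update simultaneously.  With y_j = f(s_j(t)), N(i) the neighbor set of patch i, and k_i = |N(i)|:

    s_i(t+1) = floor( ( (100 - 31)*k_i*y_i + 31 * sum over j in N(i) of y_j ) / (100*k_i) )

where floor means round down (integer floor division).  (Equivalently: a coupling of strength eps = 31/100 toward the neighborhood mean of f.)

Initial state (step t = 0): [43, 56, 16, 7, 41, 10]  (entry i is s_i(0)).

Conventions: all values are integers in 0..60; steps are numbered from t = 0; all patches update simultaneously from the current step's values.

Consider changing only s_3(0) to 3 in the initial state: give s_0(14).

Answer: s_0(14) = 23
Key observation: This trace re-runs the system from the modified initial state.

Derivation:
t=0: [43, 56, 16, 3, 41, 10]
t=1: [11, 43, 31, 9, 11, 21]
t=2: [23, 11, 17, 19, 23, 40]
t=3: [49, 29, 39, 42, 49, 18]
t=4: [5, 11, 9, 8, 5, 31]
t=5: [9, 20, 16, 14, 9, 14]
t=6: [22, 41, 34, 31, 22, 31]
t=7: [43, 13, 17, 18, 43, 18]
t=8: [13, 28, 35, 37, 13, 37]
t=9: [24, 11, 12, 11, 24, 11]
t=10: [50, 28, 29, 28, 50, 28]
t=11: [2, 8, 9, 8, 2, 8]
t=12: [49, 20, 22, 20, 49, 20]
t=13: [13, 42, 46, 42, 13, 42]
t=14: [23, 8, 6, 8, 23, 8]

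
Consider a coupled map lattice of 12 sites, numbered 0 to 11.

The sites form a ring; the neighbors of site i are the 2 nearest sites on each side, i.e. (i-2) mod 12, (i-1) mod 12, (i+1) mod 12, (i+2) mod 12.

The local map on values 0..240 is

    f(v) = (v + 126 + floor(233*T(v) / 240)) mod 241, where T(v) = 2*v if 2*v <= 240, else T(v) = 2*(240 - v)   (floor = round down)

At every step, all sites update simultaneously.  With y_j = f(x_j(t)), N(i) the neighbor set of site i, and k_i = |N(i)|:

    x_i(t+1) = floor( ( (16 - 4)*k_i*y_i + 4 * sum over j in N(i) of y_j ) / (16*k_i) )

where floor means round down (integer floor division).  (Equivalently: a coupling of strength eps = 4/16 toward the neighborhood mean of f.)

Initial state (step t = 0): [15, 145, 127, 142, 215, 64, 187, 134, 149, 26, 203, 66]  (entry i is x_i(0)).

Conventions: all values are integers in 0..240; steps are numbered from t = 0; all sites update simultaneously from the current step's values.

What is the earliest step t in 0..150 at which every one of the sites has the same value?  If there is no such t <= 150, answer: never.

Simulating step by step:
t=0: [15, 145, 127, 142, 215, 64, 187, 134, 149, 26, 203, 66]  (not all equal)
t=1: [170, 204, 220, 204, 154, 102, 171, 209, 204, 193, 160, 105]  (not all equal)
t=2: [185, 161, 151, 161, 195, 182, 185, 159, 163, 170, 194, 189]  (not all equal)
t=3: [178, 196, 202, 196, 172, 180, 178, 197, 193, 188, 172, 175]  (not all equal)
t=4: [181, 167, 164, 168, 184, 179, 181, 167, 171, 174, 186, 183]  (not all equal)
t=5: [181, 191, 193, 190, 179, 182, 181, 190, 187, 186, 177, 179]  (not all equal)
t=6: [179, 172, 170, 172, 180, 178, 179, 173, 174, 175, 182, 180]  (not all equal)
t=7: [182, 188, 188, 188, 182, 183, 182, 187, 186, 185, 180, 181]  (not all equal)
t=8: [178, 173, 173, 173, 178, 177, 178, 174, 175, 176, 180, 179]  (not all equal)
t=9: [183, 187, 187, 187, 183, 184, 183, 186, 185, 184, 181, 182]  (not all equal)
t=10: [177, 174, 174, 174, 177, 176, 177, 175, 176, 177, 179, 178]  (not all equal)
t=11: [184, 186, 186, 186, 184, 185, 184, 185, 184, 184, 182, 183]  (not all equal)
t=12: [176, 175, 175, 175, 176, 176, 176, 176, 177, 177, 178, 177]  (not all equal)
t=13: [184, 185, 185, 185, 185, 185, 184, 184, 184, 184, 183, 184]  (not all equal)
t=14: [176, 176, 176, 176, 176, 176, 176, 176, 177, 177, 177, 177]  (not all equal)
t=15: [184, 184, 185, 185, 185, 185, 184, 184, 184, 184, 184, 184]  (not all equal)
t=16: [176, 176, 176, 176, 176, 176, 176, 176, 177, 177, 177, 177]  (not all equal)

Answer: never
Key observation: The state at step 14 reappears at step 16 — the system is in a cycle of period 2 from step 14 on.  No step 0..16 is synchronized, and the cycle repeats forever, so no step up to 150 (or ever) has all sites equal.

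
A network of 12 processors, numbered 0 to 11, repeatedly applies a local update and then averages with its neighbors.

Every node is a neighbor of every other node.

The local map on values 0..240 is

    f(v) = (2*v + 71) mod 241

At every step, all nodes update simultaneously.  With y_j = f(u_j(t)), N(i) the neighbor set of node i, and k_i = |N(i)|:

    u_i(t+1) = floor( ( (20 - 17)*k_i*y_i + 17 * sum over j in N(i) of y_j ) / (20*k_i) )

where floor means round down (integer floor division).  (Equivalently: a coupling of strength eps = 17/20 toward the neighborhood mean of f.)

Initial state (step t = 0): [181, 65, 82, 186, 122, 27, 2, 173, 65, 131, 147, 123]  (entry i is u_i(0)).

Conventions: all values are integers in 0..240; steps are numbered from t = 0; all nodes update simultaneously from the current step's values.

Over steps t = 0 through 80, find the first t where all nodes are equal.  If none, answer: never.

Simulating step by step:
t=0: [181, 65, 82, 186, 122, 27, 2, 173, 65, 131, 147, 123]  (not all equal)
t=1: [150, 151, 154, 151, 142, 146, 142, 149, 151, 143, 146, 142]  (not all equal)
t=2: [124, 125, 125, 125, 123, 124, 123, 124, 125, 123, 124, 123]  (not all equal)
t=3: [78, 78, 78, 78, 77, 78, 77, 78, 78, 77, 78, 77]  (not all equal)
t=4: [226, 226, 226, 226, 226, 226, 226, 226, 226, 226, 226, 226]  (all equal)

Answer: 4
Key observation: Synchronization is absorbing here: once all nodes are equal they stay equal, and step 4 is the first all-equal step.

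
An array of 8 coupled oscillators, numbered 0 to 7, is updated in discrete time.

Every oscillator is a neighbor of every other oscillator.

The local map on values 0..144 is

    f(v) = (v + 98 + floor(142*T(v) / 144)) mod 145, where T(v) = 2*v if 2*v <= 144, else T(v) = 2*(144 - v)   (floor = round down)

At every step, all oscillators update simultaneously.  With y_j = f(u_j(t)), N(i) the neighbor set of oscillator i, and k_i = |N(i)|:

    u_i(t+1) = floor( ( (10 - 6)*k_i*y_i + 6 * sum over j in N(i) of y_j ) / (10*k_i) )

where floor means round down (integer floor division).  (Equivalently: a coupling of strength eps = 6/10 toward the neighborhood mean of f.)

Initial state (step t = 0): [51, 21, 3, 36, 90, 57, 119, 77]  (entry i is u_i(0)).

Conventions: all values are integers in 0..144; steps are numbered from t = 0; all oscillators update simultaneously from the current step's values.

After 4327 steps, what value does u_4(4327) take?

Simulating step by step:
t=0: [51, 21, 3, 36, 90, 57, 119, 77]
t=1: [79, 51, 80, 65, 48, 85, 85, 52]
t=2: [35, 63, 34, 30, 60, 33, 33, 63]
t=3: [75, 101, 74, 70, 98, 73, 73, 101]
t=4: [50, 87, 50, 49, 88, 50, 50, 87]
t=5: [76, 46, 76, 75, 46, 76, 76, 46]
t=6: [36, 58, 36, 36, 58, 36, 36, 58]
t=7: [76, 97, 76, 76, 97, 76, 76, 97]
t=8: [49, 88, 49, 49, 88, 49, 49, 88]
t=9: [74, 45, 74, 74, 45, 74, 74, 45]
t=10: [36, 57, 36, 36, 57, 36, 36, 57]
t=11: [75, 95, 75, 75, 95, 75, 75, 95]
t=12: [51, 90, 51, 51, 90, 51, 51, 90]
t=13: [78, 46, 78, 78, 46, 78, 78, 46]
t=14: [34, 57, 34, 34, 57, 34, 34, 57]
t=15: [71, 92, 71, 71, 92, 71, 71, 92]
t=16: [14, 9, 14, 14, 9, 14, 14, 9]
t=17: [135, 130, 135, 135, 130, 135, 135, 130]
t=18: [106, 107, 106, 106, 107, 106, 106, 107]
t=19: [132, 132, 132, 132, 132, 132, 132, 132]
t=20: [108, 108, 108, 108, 108, 108, 108, 108]
t=21: [132, 132, 132, 132, 132, 132, 132, 132]

Answer: u_4(4327) = 132
Key observation: The state at step 19, [132, 132, 132, 132, 132, 132, 132, 132], reappears at step 21: the system is in a cycle of period 2 from step 19 on.  Therefore the state at step 4327 equals the state at step 19 + ((4327 - 19) mod 2) = 19, which is [132, 132, 132, 132, 132, 132, 132, 132].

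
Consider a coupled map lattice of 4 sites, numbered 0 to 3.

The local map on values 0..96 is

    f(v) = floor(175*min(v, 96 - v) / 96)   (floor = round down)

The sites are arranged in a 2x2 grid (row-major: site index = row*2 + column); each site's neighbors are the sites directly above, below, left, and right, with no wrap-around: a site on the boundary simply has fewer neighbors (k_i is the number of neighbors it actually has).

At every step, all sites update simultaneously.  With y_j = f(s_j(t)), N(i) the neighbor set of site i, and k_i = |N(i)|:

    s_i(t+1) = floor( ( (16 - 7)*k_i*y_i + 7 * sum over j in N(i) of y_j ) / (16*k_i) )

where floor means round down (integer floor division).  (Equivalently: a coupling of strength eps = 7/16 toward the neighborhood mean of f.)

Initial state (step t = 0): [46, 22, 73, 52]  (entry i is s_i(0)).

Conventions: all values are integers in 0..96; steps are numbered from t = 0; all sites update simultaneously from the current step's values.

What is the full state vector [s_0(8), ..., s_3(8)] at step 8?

Simulating step by step:
t=0: [46, 22, 73, 52]
t=1: [64, 58, 58, 62]
t=2: [62, 64, 64, 64]
t=3: [59, 58, 58, 58]
t=4: [67, 68, 68, 69]
t=5: [51, 50, 50, 49]
t=6: [82, 83, 83, 84]
t=7: [24, 23, 23, 21]
t=8: [42, 40, 40, 39]

Answer: [42, 40, 40, 39]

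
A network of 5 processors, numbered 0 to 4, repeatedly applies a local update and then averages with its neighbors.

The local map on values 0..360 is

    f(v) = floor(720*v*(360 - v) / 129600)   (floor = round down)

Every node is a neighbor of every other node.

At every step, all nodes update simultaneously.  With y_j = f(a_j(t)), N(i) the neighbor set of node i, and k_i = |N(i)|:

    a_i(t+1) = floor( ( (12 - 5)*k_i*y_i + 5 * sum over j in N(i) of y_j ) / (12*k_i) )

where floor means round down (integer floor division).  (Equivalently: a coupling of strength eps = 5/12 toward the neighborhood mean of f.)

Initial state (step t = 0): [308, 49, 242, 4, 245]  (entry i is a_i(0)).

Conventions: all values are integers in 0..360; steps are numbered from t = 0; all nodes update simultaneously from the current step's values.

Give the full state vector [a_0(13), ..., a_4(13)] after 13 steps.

Answer: [179, 179, 179, 179, 179]

Derivation:
t=0: [308, 49, 242, 4, 245]
t=1: [93, 91, 127, 54, 126]
t=2: [137, 136, 150, 115, 149]
t=3: [168, 168, 171, 162, 171]
t=4: [178, 178, 178, 178, 178]
t=5: [179, 179, 179, 179, 179]
t=6: [179, 179, 179, 179, 179]
t=7: [179, 179, 179, 179, 179]
t=8: [179, 179, 179, 179, 179]
t=9: [179, 179, 179, 179, 179]
t=10: [179, 179, 179, 179, 179]
t=11: [179, 179, 179, 179, 179]
t=12: [179, 179, 179, 179, 179]
t=13: [179, 179, 179, 179, 179]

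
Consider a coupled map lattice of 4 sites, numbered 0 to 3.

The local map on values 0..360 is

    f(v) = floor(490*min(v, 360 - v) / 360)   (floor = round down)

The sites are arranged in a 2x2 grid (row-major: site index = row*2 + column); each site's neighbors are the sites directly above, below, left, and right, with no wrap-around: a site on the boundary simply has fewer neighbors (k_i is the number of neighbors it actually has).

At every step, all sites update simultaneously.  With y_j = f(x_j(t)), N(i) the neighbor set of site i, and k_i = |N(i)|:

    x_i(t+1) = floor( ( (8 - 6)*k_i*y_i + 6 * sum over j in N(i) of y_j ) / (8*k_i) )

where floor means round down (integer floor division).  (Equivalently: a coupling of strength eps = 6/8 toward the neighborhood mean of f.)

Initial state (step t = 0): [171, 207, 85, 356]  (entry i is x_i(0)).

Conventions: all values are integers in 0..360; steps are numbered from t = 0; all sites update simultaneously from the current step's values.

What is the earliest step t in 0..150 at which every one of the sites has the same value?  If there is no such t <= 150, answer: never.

Answer: 5
Key observation: Synchronization is absorbing here: once all sites are equal they stay equal, and step 5 is the first all-equal step.

Derivation:
t=0: [171, 207, 85, 356]  (not all equal)
t=1: [179, 140, 117, 122]  (not all equal)
t=2: [191, 200, 193, 172]  (not all equal)
t=3: [224, 228, 230, 225]  (not all equal)
t=4: [179, 182, 182, 178]  (not all equal)
t=5: [242, 242, 242, 242]  (all equal)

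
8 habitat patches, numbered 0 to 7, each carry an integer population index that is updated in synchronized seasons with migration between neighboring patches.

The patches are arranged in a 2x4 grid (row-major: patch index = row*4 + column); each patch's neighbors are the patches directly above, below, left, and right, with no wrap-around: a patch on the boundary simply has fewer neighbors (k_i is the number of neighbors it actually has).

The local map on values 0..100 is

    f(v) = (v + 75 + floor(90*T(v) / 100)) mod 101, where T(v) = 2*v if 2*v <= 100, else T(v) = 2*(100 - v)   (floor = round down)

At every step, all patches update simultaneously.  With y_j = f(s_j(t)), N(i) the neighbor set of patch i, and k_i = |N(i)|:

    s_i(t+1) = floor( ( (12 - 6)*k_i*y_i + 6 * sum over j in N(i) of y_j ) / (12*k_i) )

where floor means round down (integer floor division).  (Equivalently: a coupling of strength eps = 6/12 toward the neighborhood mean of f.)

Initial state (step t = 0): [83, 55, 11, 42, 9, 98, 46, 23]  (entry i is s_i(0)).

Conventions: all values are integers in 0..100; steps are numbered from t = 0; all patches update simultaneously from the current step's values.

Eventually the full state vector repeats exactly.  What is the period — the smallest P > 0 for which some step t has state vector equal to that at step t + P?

Simulating step by step:
t=0: [83, 55, 11, 42, 9, 98, 46, 23]
t=1: [70, 32, 18, 56, 90, 55, 20, 42]
t=2: [85, 53, 28, 32, 67, 33, 35, 55]
t=3: [70, 39, 50, 46, 88, 63, 57, 38]
t=4: [90, 60, 21, 23, 66, 29, 19, 42]
t=5: [42, 30, 27, 49, 34, 32, 43, 61]
t=6: [77, 62, 51, 18, 73, 68, 66, 28]
t=7: [70, 35, 10, 28, 95, 65, 27, 32]
t=8: [86, 52, 29, 42, 63, 33, 35, 56]
t=9: [45, 39, 56, 61, 38, 47, 57, 44]
t=10: [90, 60, 19, 28, 66, 30, 21, 51]
t=11: [42, 30, 28, 35, 35, 35, 32, 27]
t=12: [78, 64, 58, 61, 76, 68, 60, 58]
t=13: [69, 33, 4, 5, 94, 66, 21, 5]
t=14: [85, 63, 74, 88, 63, 29, 45, 74]
t=15: [44, 40, 77, 88, 36, 44, 90, 92]
t=16: [88, 90, 87, 84, 85, 88, 85, 81]
t=17: [83, 82, 84, 86, 84, 83, 85, 87]
t=18: [87, 87, 86, 85, 86, 86, 85, 84]
t=19: [84, 84, 85, 85, 84, 85, 85, 86]
t=20: [86, 86, 86, 85, 86, 86, 85, 85]
t=21: [85, 85, 85, 85, 85, 85, 85, 86]
t=22: [86, 86, 86, 85, 86, 86, 85, 85]

Answer: 2
Key observation: The state at step 20, [86, 86, 86, 85, 86, 86, 85, 85], reappears at step 22 — and no state repeats earlier — so the cycle the system enters has period 2.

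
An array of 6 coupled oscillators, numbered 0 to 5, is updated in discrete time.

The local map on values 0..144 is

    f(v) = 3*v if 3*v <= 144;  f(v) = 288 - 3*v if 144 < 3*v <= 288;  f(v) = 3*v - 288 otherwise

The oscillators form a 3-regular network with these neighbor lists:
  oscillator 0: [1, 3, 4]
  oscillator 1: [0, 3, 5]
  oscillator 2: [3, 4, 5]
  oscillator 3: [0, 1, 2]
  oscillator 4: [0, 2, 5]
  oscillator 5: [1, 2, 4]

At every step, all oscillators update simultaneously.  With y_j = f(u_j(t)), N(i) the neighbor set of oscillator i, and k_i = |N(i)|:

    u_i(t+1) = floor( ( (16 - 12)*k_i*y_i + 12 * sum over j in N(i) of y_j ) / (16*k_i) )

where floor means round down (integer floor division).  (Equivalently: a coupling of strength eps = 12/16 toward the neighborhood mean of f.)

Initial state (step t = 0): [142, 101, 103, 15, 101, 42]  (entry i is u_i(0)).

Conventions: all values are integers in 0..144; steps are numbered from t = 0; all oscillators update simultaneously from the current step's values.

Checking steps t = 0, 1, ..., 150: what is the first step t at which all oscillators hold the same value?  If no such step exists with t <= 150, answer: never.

Simulating step by step:
t=0: [142, 101, 103, 15, 101, 42]  (not all equal)
t=1: [53, 81, 51, 54, 75, 44]  (not all equal)
t=2: [90, 108, 114, 108, 114, 93]  (not all equal)
t=3: [36, 24, 38, 36, 33, 38]  (not all equal)
t=4: [96, 100, 108, 100, 108, 99]  (not all equal)
t=5: [15, 8, 23, 15, 20, 23]  (not all equal)
t=6: [43, 45, 60, 45, 60, 55]  (not all equal)
t=7: [126, 130, 118, 126, 117, 118]  (not all equal)
t=8: [86, 87, 71, 87, 71, 74]  (not all equal)
t=9: [39, 37, 60, 39, 61, 60]  (not all equal)
t=10: [112, 113, 109, 113, 109, 108]  (not all equal)
t=11: [47, 46, 41, 47, 40, 41]  (not all equal)
t=12: [135, 135, 126, 135, 126, 126]  (not all equal)
t=13: [110, 110, 96, 110, 96, 96]  (not all equal)
t=14: [31, 31, 10, 31, 10, 10]  (not all equal)
t=15: [77, 77, 45, 77, 45, 45]  (not all equal)
t=16: [76, 76, 115, 76, 115, 115]  (not all equal)
t=17: [59, 59, 57, 59, 57, 57]  (not all equal)
t=18: [112, 112, 115, 112, 115, 115]  (not all equal)
t=19: [50, 50, 54, 50, 54, 54]  (not all equal)
t=20: [135, 135, 129, 135, 129, 129]  (not all equal)
t=21: [112, 112, 103, 112, 103, 103]  (not all equal)
t=22: [41, 41, 27, 41, 27, 27]  (not all equal)
t=23: [112, 112, 91, 112, 91, 91]  (not all equal)
t=24: [39, 39, 23, 39, 23, 23]  (not all equal)
t=25: [105, 105, 81, 105, 81, 81]  (not all equal)
t=26: [31, 31, 40, 31, 40, 40]  (not all equal)
t=27: [99, 99, 113, 99, 113, 113]  (not all equal)
t=28: [19, 19, 40, 19, 40, 40]  (not all equal)
t=29: [72, 72, 104, 72, 104, 104]  (not all equal)
t=30: [60, 60, 36, 60, 36, 36]  (not all equal)
t=31: [108, 108, 108, 108, 108, 108]  (all equal)

Answer: 31
Key observation: Synchronization is absorbing here: once all oscillators are equal they stay equal, and step 31 is the first all-equal step.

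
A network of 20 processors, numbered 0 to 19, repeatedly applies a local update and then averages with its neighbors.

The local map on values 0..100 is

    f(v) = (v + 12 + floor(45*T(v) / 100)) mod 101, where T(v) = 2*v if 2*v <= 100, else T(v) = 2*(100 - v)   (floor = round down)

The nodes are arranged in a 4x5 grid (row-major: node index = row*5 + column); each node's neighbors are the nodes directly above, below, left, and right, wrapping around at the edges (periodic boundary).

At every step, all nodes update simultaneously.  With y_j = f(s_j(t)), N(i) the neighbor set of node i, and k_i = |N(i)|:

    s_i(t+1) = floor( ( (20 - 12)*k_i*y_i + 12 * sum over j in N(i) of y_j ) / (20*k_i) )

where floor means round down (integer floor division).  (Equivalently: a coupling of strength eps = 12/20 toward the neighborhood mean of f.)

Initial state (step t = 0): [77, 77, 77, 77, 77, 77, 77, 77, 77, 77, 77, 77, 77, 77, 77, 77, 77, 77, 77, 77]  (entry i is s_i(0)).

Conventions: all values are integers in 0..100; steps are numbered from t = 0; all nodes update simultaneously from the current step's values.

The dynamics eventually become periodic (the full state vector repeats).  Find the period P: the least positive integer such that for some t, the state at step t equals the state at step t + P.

Answer: 3
Key observation: The state at step 7, [6, 6, 6, 6, 6, 6, 6, 6, 6, 6, 6, 6, 6, 6, 6, 6, 6, 6, 6, 6], reappears at step 10 — and no state repeats earlier — so the cycle the system enters has period 3.

Derivation:
t=0: [77, 77, 77, 77, 77, 77, 77, 77, 77, 77, 77, 77, 77, 77, 77, 77, 77, 77, 77, 77]
t=1: [8, 8, 8, 8, 8, 8, 8, 8, 8, 8, 8, 8, 8, 8, 8, 8, 8, 8, 8, 8]
t=2: [27, 27, 27, 27, 27, 27, 27, 27, 27, 27, 27, 27, 27, 27, 27, 27, 27, 27, 27, 27]
t=3: [63, 63, 63, 63, 63, 63, 63, 63, 63, 63, 63, 63, 63, 63, 63, 63, 63, 63, 63, 63]
t=4: [7, 7, 7, 7, 7, 7, 7, 7, 7, 7, 7, 7, 7, 7, 7, 7, 7, 7, 7, 7]
t=5: [25, 25, 25, 25, 25, 25, 25, 25, 25, 25, 25, 25, 25, 25, 25, 25, 25, 25, 25, 25]
t=6: [59, 59, 59, 59, 59, 59, 59, 59, 59, 59, 59, 59, 59, 59, 59, 59, 59, 59, 59, 59]
t=7: [6, 6, 6, 6, 6, 6, 6, 6, 6, 6, 6, 6, 6, 6, 6, 6, 6, 6, 6, 6]
t=8: [23, 23, 23, 23, 23, 23, 23, 23, 23, 23, 23, 23, 23, 23, 23, 23, 23, 23, 23, 23]
t=9: [55, 55, 55, 55, 55, 55, 55, 55, 55, 55, 55, 55, 55, 55, 55, 55, 55, 55, 55, 55]
t=10: [6, 6, 6, 6, 6, 6, 6, 6, 6, 6, 6, 6, 6, 6, 6, 6, 6, 6, 6, 6]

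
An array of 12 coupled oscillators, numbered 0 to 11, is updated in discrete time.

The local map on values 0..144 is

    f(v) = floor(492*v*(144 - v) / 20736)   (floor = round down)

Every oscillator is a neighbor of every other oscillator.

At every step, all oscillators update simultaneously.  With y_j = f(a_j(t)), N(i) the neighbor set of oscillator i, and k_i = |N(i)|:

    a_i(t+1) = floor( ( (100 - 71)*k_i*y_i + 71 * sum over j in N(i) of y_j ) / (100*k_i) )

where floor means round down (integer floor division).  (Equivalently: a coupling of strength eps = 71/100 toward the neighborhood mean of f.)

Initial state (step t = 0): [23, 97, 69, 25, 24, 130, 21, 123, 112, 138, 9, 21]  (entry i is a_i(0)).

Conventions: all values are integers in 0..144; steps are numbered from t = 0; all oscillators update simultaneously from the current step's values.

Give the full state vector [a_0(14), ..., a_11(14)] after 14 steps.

Simulating step by step:
t=0: [23, 97, 69, 25, 24, 130, 21, 123, 112, 138, 9, 21]
t=1: [66, 75, 78, 66, 66, 60, 64, 64, 70, 55, 57, 64]
t=2: [120, 120, 120, 120, 120, 120, 120, 120, 120, 119, 119, 120]
t=3: [68, 68, 68, 68, 68, 68, 68, 68, 68, 68, 68, 68]
t=4: [122, 122, 122, 122, 122, 122, 122, 122, 122, 122, 122, 122]
t=5: [63, 63, 63, 63, 63, 63, 63, 63, 63, 63, 63, 63]
t=6: [121, 121, 121, 121, 121, 121, 121, 121, 121, 121, 121, 121]
t=7: [66, 66, 66, 66, 66, 66, 66, 66, 66, 66, 66, 66]
t=8: [122, 122, 122, 122, 122, 122, 122, 122, 122, 122, 122, 122]
t=9: [63, 63, 63, 63, 63, 63, 63, 63, 63, 63, 63, 63]
t=10: [121, 121, 121, 121, 121, 121, 121, 121, 121, 121, 121, 121]
t=11: [66, 66, 66, 66, 66, 66, 66, 66, 66, 66, 66, 66]
t=12: [122, 122, 122, 122, 122, 122, 122, 122, 122, 122, 122, 122]
t=13: [63, 63, 63, 63, 63, 63, 63, 63, 63, 63, 63, 63]
t=14: [121, 121, 121, 121, 121, 121, 121, 121, 121, 121, 121, 121]

Answer: [121, 121, 121, 121, 121, 121, 121, 121, 121, 121, 121, 121]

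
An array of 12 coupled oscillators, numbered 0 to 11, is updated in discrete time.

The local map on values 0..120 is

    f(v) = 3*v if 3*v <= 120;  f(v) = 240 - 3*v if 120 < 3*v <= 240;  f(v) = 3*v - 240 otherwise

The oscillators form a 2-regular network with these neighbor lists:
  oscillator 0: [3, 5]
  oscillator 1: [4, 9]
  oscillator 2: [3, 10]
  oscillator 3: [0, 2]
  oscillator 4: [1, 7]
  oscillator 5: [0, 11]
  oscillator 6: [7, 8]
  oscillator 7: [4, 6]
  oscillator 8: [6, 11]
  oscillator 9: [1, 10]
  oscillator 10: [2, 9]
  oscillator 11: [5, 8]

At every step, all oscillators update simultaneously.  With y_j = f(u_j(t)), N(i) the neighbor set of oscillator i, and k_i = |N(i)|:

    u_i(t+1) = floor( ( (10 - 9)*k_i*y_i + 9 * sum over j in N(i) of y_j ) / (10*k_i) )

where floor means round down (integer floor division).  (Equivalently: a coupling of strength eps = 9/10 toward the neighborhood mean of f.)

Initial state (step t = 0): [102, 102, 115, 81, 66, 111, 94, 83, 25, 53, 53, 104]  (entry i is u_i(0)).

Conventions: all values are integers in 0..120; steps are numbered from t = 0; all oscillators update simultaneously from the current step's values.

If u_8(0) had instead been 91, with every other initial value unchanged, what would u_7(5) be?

Answer: u_7(5) = 23
Key observation: This trace re-runs the system from the modified initial state.

Derivation:
t=0: [102, 102, 115, 81, 66, 111, 94, 83, 91, 53, 53, 104]
t=1: [49, 61, 48, 77, 37, 71, 23, 38, 54, 74, 91, 63]
t=2: [25, 63, 28, 85, 88, 67, 93, 92, 61, 42, 54, 52]
t=3: [31, 67, 50, 73, 41, 75, 45, 31, 61, 69, 96, 51]
t=4: [25, 71, 40, 84, 71, 82, 78, 109, 92, 42, 60, 41]
t=5: [15, 66, 44, 88, 54, 87, 55, 23, 58, 50, 111, 30]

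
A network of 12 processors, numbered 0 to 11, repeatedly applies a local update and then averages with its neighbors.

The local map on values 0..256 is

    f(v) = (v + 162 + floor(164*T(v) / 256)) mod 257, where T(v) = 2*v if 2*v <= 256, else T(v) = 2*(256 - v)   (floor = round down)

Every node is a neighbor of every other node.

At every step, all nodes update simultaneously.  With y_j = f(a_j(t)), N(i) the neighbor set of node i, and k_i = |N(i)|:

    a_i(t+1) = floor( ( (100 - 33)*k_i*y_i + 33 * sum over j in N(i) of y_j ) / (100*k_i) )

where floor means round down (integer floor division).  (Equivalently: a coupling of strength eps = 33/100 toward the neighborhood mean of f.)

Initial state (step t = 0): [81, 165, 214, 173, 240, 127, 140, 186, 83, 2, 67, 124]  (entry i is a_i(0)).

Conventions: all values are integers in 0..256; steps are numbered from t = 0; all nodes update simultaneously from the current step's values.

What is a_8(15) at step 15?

Answer: a_8(15) = 182

Derivation:
t=0: [81, 165, 214, 173, 240, 127, 140, 186, 83, 2, 67, 124]
t=1: [112, 175, 166, 173, 161, 180, 179, 171, 116, 162, 92, 175]
t=2: [165, 180, 182, 180, 182, 179, 179, 180, 171, 182, 135, 180]
t=3: [185, 182, 181, 182, 181, 182, 182, 182, 183, 181, 190, 182]
t=4: [180, 181, 181, 181, 181, 181, 181, 181, 181, 181, 179, 181]
t=5: [182, 182, 182, 182, 182, 182, 182, 182, 182, 182, 182, 182]
t=6: [181, 181, 181, 181, 181, 181, 181, 181, 181, 181, 181, 181]
t=7: [182, 182, 182, 182, 182, 182, 182, 182, 182, 182, 182, 182]
t=8: [181, 181, 181, 181, 181, 181, 181, 181, 181, 181, 181, 181]
t=9: [182, 182, 182, 182, 182, 182, 182, 182, 182, 182, 182, 182]
t=10: [181, 181, 181, 181, 181, 181, 181, 181, 181, 181, 181, 181]
t=11: [182, 182, 182, 182, 182, 182, 182, 182, 182, 182, 182, 182]
t=12: [181, 181, 181, 181, 181, 181, 181, 181, 181, 181, 181, 181]
t=13: [182, 182, 182, 182, 182, 182, 182, 182, 182, 182, 182, 182]
t=14: [181, 181, 181, 181, 181, 181, 181, 181, 181, 181, 181, 181]
t=15: [182, 182, 182, 182, 182, 182, 182, 182, 182, 182, 182, 182]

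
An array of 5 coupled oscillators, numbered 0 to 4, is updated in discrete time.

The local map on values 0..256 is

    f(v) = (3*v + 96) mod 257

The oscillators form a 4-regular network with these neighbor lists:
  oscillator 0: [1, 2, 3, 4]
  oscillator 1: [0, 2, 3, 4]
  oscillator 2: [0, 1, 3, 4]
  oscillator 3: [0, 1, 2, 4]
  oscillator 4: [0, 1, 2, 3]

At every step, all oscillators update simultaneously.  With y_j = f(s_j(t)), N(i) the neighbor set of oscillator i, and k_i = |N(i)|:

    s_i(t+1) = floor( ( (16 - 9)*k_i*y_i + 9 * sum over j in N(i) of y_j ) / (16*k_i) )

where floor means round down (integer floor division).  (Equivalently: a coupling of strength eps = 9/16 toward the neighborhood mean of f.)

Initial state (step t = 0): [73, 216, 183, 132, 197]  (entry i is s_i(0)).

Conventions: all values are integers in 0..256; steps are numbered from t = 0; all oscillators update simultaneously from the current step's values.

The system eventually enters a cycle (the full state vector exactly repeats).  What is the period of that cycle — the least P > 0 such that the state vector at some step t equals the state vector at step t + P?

Answer: 2
Key observation: The state at step 75, [58, 22, 22, 22, 22], reappears at step 77 — and no state repeats earlier — so the cycle the system enters has period 2.

Derivation:
t=0: [73, 216, 183, 132, 197]
t=1: [133, 184, 155, 186, 167]
t=2: [160, 130, 104, 131, 114]
t=3: [138, 188, 165, 189, 173]
t=4: [177, 145, 124, 146, 132]
t=5: [117, 88, 146, 89, 153]
t=6: [121, 95, 70, 96, 76]
t=7: [139, 116, 94, 117, 99]
t=8: [201, 180, 161, 181, 165]
t=9: [135, 116, 100, 117, 103]
t=10: [200, 183, 168, 184, 171]
t=11: [142, 127, 113, 128, 116]
t=12: [117, 180, 167, 180, 170]
t=13: [142, 121, 110, 121, 112]
t=14: [108, 166, 156, 166, 158]
t=15: [108, 84, 75, 84, 76]
t=16: [115, 93, 85, 93, 86]
t=17: [140, 120, 113, 120, 114]
t=18: [107, 165, 159, 165, 160]
t=19: [108, 84, 78, 84, 79]
t=20: [117, 96, 91, 96, 92]
t=21: [150, 132, 127, 132, 128]
t=22: [142, 202, 198, 202, 199]
t=23: [106, 159, 156, 159, 157]
t=24: [99, 70, 68, 70, 68]
t=25: [85, 59, 57, 59, 57]
t=26: [48, 25, 23, 25, 23]
t=27: [199, 179, 177, 179, 177]
t=28: [143, 125, 123, 125, 123]
t=29: [123, 183, 181, 183, 181]
t=30: [163, 140, 138, 140, 138]
t=31: [102, 82, 156, 82, 156]
t=32: [101, 83, 73, 83, 73]
t=33: [103, 87, 78, 87, 78]
t=34: [113, 99, 91, 99, 91]
t=35: [147, 135, 128, 135, 128]
t=36: [141, 207, 200, 207, 200]
t=37: [110, 169, 163, 169, 163]
t=38: [118, 95, 89, 95, 89]
t=39: [149, 128, 123, 128, 123]
t=40: [133, 191, 187, 191, 187]
t=41: [187, 163, 159, 163, 159]
t=42: [99, 77, 74, 77, 74]
t=43: [96, 76, 74, 76, 74]
t=44: [91, 73, 71, 73, 71]
t=45: [79, 63, 62, 63, 62]
t=46: [48, 33, 33, 33, 33]
t=47: [214, 201, 201, 201, 201]
t=48: [202, 190, 190, 190, 190]
t=49: [167, 157, 157, 157, 157]
t=50: [66, 57, 57, 57, 57]
t=51: [21, 13, 13, 13, 13]
t=52: [145, 138, 138, 138, 138]
t=53: [149, 219, 219, 219, 219]
t=54: [147, 209, 209, 209, 209]
t=55: [127, 182, 182, 182, 182]
t=56: [168, 140, 140, 140, 140]
t=57: [38, 13, 13, 13, 13]
t=58: [167, 145, 145, 145, 145]
t=59: [45, 26, 26, 26, 26]
t=60: [198, 182, 182, 182, 182]
t=61: [149, 134, 134, 134, 134]
t=62: [148, 211, 211, 211, 211]
t=63: [132, 188, 188, 188, 188]
t=64: [184, 158, 158, 158, 158]
t=65: [90, 66, 66, 66, 66]
t=66: [68, 47, 47, 47, 47]
t=67: [152, 209, 209, 209, 209]
t=68: [134, 184, 184, 184, 184]
t=69: [180, 149, 149, 149, 149]
t=70: [69, 42, 42, 42, 42]
t=71: [145, 197, 197, 197, 197]
t=72: [104, 151, 151, 151, 151]
t=73: [85, 51, 51, 51, 51]
t=74: [181, 227, 227, 227, 227]
t=75: [58, 22, 22, 22, 22]
t=76: [96, 141, 141, 141, 141]
t=77: [58, 22, 22, 22, 22]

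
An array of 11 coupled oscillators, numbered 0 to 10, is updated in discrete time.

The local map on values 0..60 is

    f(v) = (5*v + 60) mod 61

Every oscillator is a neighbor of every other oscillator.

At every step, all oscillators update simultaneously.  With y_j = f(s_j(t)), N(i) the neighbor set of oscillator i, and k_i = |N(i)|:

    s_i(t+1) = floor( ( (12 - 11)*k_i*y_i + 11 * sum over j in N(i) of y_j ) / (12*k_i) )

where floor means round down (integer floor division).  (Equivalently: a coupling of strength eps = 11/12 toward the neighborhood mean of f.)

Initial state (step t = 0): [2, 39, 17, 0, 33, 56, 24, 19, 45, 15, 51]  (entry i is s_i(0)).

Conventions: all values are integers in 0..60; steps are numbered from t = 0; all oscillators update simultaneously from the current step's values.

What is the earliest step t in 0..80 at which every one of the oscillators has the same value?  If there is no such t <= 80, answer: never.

Simulating step by step:
t=0: [2, 39, 17, 0, 33, 56, 24, 19, 45, 15, 51]  (not all equal)
t=1: [30, 30, 30, 30, 30, 30, 30, 30, 30, 30, 30]  (all equal)

Answer: 1
Key observation: Synchronization is absorbing here: once all oscillators are equal they stay equal, and step 1 is the first all-equal step.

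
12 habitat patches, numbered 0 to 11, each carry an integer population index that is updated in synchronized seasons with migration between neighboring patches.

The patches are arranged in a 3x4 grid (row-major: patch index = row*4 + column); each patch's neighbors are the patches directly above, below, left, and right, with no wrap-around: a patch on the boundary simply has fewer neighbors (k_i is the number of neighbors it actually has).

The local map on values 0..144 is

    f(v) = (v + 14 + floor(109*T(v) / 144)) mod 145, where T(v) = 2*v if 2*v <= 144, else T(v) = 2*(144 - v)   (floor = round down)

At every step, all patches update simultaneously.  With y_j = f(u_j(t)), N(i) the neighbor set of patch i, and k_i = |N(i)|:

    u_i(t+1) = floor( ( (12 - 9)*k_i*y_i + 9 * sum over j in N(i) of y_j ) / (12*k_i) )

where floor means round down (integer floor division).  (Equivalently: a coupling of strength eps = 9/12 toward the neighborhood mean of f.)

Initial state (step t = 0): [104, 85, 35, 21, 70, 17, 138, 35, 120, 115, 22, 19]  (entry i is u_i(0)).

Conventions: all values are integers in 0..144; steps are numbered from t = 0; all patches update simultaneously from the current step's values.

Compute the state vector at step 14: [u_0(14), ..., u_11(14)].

Simulating step by step:
t=0: [104, 85, 35, 21, 70, 17, 138, 35, 120, 115, 22, 19]
t=1: [40, 58, 56, 92, 39, 38, 65, 61, 32, 44, 43, 79]
t=2: [75, 61, 23, 21, 107, 80, 57, 34, 112, 112, 81, 65]
t=3: [32, 46, 42, 80, 38, 29, 51, 52, 30, 37, 29, 62]
t=4: [112, 107, 108, 109, 94, 112, 117, 88, 103, 92, 89, 92]
t=5: [33, 30, 29, 34, 32, 32, 33, 34, 37, 35, 36, 40]
t=6: [92, 91, 92, 94, 97, 94, 95, 102, 99, 101, 103, 104]
t=7: [38, 39, 38, 36, 37, 37, 36, 35, 36, 35, 35, 33]
t=8: [109, 109, 107, 104, 106, 106, 104, 101, 104, 103, 100, 99]
t=9: [30, 31, 32, 33, 31, 32, 33, 34, 33, 33, 34, 35]
t=10: [90, 92, 94, 96, 92, 93, 96, 98, 94, 96, 98, 99]
t=11: [39, 39, 37, 37, 39, 38, 37, 36, 38, 37, 36, 36]
t=12: [112, 110, 108, 105, 110, 109, 106, 105, 109, 107, 105, 104]
t=13: [29, 30, 31, 32, 29, 30, 31, 32, 30, 31, 32, 33]
t=14: [87, 88, 91, 92, 87, 89, 91, 93, 88, 90, 93, 94]

Answer: [87, 88, 91, 92, 87, 89, 91, 93, 88, 90, 93, 94]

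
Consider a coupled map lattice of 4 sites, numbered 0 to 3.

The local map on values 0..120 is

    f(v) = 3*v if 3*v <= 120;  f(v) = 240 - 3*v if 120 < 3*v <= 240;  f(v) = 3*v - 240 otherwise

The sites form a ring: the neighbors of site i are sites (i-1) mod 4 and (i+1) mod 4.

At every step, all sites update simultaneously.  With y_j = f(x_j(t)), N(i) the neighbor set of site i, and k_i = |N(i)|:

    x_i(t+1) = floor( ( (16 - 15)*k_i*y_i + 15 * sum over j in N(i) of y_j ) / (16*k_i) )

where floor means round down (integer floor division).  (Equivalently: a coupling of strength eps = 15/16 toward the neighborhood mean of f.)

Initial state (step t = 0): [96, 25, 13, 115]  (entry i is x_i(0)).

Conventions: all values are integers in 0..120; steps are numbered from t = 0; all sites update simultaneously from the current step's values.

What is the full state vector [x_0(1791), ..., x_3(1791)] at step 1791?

Answer: [91, 106, 91, 106]
Key observation: The state at step 23, [20, 99, 20, 99], reappears at step 35: the system is in a cycle of period 12 from step 23 on.  Therefore the state at step 1791 equals the state at step 23 + ((1791 - 23) mod 12) = 27, which is [91, 106, 91, 106].

Derivation:
t=0: [96, 25, 13, 115]
t=1: [87, 45, 86, 47]
t=2: [96, 24, 96, 24]
t=3: [70, 49, 70, 49]
t=4: [89, 33, 89, 33]
t=5: [94, 31, 94, 31]
t=6: [89, 45, 89, 45]
t=7: [100, 31, 100, 31]
t=8: [90, 62, 90, 62]
t=9: [52, 31, 52, 31]
t=10: [92, 84, 92, 84]
t=11: [13, 34, 13, 34]
t=12: [98, 42, 98, 42]
t=13: [110, 57, 110, 57]
t=14: [70, 88, 70, 88]
t=15: [24, 29, 24, 29]
t=16: [86, 72, 86, 72]
t=17: [23, 18, 23, 18]
t=18: [54, 68, 54, 68]
t=19: [38, 75, 38, 75]
t=20: [21, 107, 21, 107]
t=21: [79, 64, 79, 64]
t=22: [45, 5, 45, 5]
t=23: [20, 99, 20, 99]
t=24: [57, 59, 57, 59]
t=25: [63, 68, 63, 68]
t=26: [36, 50, 36, 50]
t=27: [91, 106, 91, 106]
t=28: [75, 35, 75, 35]
t=29: [99, 20, 99, 20]
t=30: [59, 57, 59, 57]
t=31: [68, 63, 68, 63]
t=32: [50, 36, 50, 36]
t=33: [106, 91, 106, 91]
t=34: [35, 75, 35, 75]
t=35: [20, 99, 20, 99]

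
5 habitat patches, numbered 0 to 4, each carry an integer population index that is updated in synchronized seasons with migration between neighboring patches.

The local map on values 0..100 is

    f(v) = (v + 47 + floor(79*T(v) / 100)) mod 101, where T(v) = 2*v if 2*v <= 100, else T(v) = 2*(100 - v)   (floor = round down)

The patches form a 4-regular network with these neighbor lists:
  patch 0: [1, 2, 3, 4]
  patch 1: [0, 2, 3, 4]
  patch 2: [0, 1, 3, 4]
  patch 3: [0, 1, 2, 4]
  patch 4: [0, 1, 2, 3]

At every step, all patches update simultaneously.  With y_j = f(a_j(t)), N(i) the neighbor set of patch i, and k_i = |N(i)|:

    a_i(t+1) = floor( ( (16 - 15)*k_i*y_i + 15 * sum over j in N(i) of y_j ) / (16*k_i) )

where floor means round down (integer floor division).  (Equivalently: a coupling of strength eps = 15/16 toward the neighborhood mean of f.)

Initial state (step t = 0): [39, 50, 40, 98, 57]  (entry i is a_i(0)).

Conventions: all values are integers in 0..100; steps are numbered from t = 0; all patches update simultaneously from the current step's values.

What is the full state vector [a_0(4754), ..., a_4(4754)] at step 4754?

Answer: [66, 66, 66, 66, 66]
Key observation: The state at step 5, [65, 65, 65, 65, 65], reappears at step 7: the system is in a cycle of period 2 from step 5 on.  Therefore the state at step 4754 equals the state at step 5 + ((4754 - 5) mod 2) = 6, which is [66, 66, 66, 66, 66].

Derivation:
t=0: [39, 50, 40, 98, 57]
t=1: [59, 54, 58, 59, 55]
t=2: [70, 70, 70, 70, 70]
t=3: [63, 63, 63, 63, 63]
t=4: [67, 67, 67, 67, 67]
t=5: [65, 65, 65, 65, 65]
t=6: [66, 66, 66, 66, 66]
t=7: [65, 65, 65, 65, 65]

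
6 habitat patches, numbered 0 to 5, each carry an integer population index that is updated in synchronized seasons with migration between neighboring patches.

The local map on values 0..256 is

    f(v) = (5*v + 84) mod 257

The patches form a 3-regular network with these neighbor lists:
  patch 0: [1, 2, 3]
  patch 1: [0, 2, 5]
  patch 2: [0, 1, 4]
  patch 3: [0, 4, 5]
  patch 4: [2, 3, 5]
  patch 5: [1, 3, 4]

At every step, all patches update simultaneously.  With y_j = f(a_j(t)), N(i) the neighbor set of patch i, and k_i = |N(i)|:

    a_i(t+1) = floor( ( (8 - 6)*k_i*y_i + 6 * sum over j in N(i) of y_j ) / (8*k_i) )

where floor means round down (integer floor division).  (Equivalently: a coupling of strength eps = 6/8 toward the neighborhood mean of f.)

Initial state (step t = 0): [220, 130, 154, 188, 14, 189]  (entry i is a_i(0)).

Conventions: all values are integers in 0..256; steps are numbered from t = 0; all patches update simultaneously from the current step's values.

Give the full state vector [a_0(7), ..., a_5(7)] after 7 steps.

Answer: [113, 157, 121, 149, 88, 121]

Derivation:
t=0: [220, 130, 154, 188, 14, 189]
t=1: [178, 115, 153, 141, 122, 157]
t=2: [111, 131, 151, 124, 93, 110]
t=3: [152, 134, 113, 117, 103, 142]
t=4: [150, 117, 133, 84, 99, 125]
t=5: [175, 162, 129, 142, 185, 165]
t=6: [137, 166, 191, 146, 153, 130]
t=7: [113, 157, 121, 149, 88, 121]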